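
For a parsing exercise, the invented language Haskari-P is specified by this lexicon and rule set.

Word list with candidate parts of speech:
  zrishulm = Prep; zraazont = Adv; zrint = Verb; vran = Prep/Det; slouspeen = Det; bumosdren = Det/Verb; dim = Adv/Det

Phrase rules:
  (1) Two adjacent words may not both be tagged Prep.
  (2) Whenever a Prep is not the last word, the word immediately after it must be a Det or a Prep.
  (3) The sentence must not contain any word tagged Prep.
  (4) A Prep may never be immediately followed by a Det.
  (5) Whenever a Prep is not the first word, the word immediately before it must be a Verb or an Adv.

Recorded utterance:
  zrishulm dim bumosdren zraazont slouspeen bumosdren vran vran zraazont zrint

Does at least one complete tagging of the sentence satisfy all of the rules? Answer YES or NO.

NO

Candidates per position — 1:zrishulm {Prep}; 2:dim {Adv,Det}; 3:bumosdren {Det,Verb}; 4:zraazont {Adv}; 5:slouspeen {Det}; 6:bumosdren {Det,Verb}; 7:vran {Prep,Det}; 8:vran {Prep,Det}; 9:zraazont {Adv}; 10:zrint {Verb}.
Rule 3 cannot be satisfied by any choice of tags from the lexicon.
So there is no consistent tagging.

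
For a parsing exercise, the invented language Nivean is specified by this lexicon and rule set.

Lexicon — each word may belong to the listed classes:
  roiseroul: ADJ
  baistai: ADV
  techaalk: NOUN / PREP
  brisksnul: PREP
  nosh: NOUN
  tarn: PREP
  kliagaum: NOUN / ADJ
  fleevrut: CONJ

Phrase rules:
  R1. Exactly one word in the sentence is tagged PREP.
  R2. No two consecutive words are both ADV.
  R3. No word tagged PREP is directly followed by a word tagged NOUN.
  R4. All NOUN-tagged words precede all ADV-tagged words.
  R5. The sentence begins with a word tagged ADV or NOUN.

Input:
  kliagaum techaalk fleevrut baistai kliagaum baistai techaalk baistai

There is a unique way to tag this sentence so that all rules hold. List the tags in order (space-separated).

Candidates per position — 1:kliagaum {NOUN,ADJ}; 2:techaalk {NOUN,PREP}; 3:fleevrut {CONJ}; 4:baistai {ADV}; 5:kliagaum {NOUN,ADJ}; 6:baistai {ADV}; 7:techaalk {NOUN,PREP}; 8:baistai {ADV}.
Position 1: ADJ is ruled out by rule 5; that leaves NOUN.
Position 5: NOUN is ruled out by rule 4; that leaves ADJ.
Position 7: NOUN is ruled out by rule 4; that leaves PREP.
Position 2: PREP is ruled out by rule 1; that leaves NOUN.
That leaves exactly one tagging: NOUN NOUN CONJ ADV ADJ ADV PREP ADV.
Verifying each rule — rule 1 ok; rule 2 ok; rule 3 ok; rule 4 ok; rule 5 ok.

NOUN NOUN CONJ ADV ADJ ADV PREP ADV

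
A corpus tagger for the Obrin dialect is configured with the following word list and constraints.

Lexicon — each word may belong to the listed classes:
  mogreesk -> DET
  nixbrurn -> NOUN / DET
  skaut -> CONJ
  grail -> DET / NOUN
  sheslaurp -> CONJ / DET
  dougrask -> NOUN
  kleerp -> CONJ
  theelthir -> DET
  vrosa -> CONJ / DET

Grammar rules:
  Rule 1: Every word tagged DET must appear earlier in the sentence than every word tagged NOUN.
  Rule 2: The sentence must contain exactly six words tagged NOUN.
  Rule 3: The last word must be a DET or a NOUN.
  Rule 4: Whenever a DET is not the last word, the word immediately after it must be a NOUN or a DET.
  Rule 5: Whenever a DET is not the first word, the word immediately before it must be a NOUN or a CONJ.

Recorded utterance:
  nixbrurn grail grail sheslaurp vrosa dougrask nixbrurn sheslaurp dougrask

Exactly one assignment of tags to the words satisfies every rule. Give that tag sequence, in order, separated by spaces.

NOUN NOUN NOUN CONJ CONJ NOUN NOUN CONJ NOUN

Candidates per position — 1:nixbrurn {NOUN,DET}; 2:grail {DET,NOUN}; 3:grail {DET,NOUN}; 4:sheslaurp {CONJ,DET}; 5:vrosa {CONJ,DET}; 6:dougrask {NOUN}; 7:nixbrurn {NOUN,DET}; 8:sheslaurp {CONJ,DET}; 9:dougrask {NOUN}.
If word 1 were DET, no tagging could satisfy rule 2; so word 1 is NOUN.
If word 2 were DET, no tagging could satisfy rule 1; so word 2 is NOUN.
If word 3 were DET, no tagging could satisfy rule 1; so word 3 is NOUN.
If word 4 were DET, no tagging could satisfy rule 1; so word 4 is CONJ.
If word 5 were DET, no tagging could satisfy rule 1; so word 5 is CONJ.
If word 7 were DET, no tagging could satisfy rule 1; so word 7 is NOUN.
If word 8 were DET, no tagging could satisfy rule 1; so word 8 is CONJ.
The only consistent sequence is: NOUN NOUN NOUN CONJ CONJ NOUN NOUN CONJ NOUN.
Rule-by-rule: rule 1 ✓; rule 2 ✓; rule 3 ✓; rule 4 ✓; rule 5 ✓.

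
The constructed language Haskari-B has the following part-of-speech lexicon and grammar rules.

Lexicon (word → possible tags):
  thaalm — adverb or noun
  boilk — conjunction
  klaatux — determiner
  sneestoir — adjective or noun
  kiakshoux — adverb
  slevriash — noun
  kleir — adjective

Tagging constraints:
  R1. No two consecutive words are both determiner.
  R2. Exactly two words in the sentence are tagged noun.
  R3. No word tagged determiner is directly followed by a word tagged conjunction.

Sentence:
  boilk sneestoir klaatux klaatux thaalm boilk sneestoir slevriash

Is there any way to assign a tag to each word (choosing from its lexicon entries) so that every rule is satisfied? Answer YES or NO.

NO

Candidates per position — 1:boilk {conjunction}; 2:sneestoir {adjective,noun}; 3:klaatux {determiner}; 4:klaatux {determiner}; 5:thaalm {adverb,noun}; 6:boilk {conjunction}; 7:sneestoir {adjective,noun}; 8:slevriash {noun}.
Rule 1 cannot be satisfied by any choice of tags from the lexicon.
So there is no consistent tagging.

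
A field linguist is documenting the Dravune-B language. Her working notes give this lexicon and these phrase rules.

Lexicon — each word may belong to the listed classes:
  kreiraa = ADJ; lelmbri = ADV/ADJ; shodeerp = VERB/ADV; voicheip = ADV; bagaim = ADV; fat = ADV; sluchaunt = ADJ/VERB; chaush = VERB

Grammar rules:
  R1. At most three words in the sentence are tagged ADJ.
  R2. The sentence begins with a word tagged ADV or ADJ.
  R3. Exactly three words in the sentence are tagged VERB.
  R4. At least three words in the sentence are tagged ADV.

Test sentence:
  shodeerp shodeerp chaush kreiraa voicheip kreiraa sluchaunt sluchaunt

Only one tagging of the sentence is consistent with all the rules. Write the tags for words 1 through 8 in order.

ADV ADV VERB ADJ ADV ADJ VERB VERB

Candidates per position — 1:shodeerp {VERB,ADV}; 2:shodeerp {VERB,ADV}; 3:chaush {VERB}; 4:kreiraa {ADJ}; 5:voicheip {ADV}; 6:kreiraa {ADJ}; 7:sluchaunt {ADJ,VERB}; 8:sluchaunt {ADJ,VERB}.
Word 1 cannot be VERB — rule 2 would then fail for every completion. It is ADV.
Word 2 cannot be VERB — rule 4 would then fail for every completion. It is ADV.
Word 7 cannot be ADJ — rule 3 would then fail for every completion. It is VERB.
Word 8 cannot be ADJ — rule 3 would then fail for every completion. It is VERB.
The unique satisfying tagging is: ADV ADV VERB ADJ ADV ADJ VERB VERB.
Check: rule 1 ✓; rule 2 ✓; rule 3 ✓; rule 4 ✓.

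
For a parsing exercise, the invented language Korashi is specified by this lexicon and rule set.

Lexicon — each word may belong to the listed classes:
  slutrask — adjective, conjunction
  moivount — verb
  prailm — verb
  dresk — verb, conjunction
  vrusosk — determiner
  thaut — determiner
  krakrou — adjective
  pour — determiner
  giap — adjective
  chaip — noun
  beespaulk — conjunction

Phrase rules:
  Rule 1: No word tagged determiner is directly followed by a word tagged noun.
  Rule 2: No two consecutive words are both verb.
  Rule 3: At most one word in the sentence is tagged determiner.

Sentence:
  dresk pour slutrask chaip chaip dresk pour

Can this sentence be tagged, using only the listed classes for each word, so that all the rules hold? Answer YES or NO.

Candidates per position — 1:dresk {verb,conjunction}; 2:pour {determiner}; 3:slutrask {adjective,conjunction}; 4:chaip {noun}; 5:chaip {noun}; 6:dresk {verb,conjunction}; 7:pour {determiner}.
Rule 3 cannot be satisfied by any choice of tags from the lexicon.
So there is no consistent tagging.

NO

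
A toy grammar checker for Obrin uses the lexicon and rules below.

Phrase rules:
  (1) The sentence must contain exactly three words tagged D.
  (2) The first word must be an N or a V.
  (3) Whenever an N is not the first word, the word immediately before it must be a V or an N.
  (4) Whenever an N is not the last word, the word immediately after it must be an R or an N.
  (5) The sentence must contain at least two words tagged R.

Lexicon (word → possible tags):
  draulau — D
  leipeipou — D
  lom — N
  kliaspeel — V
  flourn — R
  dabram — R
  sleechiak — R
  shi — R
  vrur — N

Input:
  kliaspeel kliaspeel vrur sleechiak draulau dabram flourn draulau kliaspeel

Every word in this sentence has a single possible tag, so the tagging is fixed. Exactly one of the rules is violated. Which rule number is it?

Fixed tagging: V V N R D R R D V.
Rule check: R1 fail, R2 pass, R3 pass, R4 pass, R5 pass.
Only rule 1 fails.

1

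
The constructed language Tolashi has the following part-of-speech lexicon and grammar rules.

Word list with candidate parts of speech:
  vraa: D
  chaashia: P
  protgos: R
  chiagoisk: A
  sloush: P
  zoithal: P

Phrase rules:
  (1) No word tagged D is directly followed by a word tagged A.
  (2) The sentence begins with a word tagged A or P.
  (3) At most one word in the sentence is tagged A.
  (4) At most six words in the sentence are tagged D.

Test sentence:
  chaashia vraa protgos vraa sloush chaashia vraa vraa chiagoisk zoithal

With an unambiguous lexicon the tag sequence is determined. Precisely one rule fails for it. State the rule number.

1

Fixed tagging: P D R D P P D D A P.
Applying the rules: R1 violated, R2 holds, R3 holds, R4 holds.
Only rule 1 fails.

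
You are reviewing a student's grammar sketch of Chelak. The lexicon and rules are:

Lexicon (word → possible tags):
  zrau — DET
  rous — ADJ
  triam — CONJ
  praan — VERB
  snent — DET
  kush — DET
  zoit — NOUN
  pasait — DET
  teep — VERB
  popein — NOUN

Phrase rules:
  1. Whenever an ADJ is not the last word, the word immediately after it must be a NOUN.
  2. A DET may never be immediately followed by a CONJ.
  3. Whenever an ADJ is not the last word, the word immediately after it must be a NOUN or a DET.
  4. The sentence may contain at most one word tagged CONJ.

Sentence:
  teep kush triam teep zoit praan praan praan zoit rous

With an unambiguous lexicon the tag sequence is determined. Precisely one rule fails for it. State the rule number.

2

Fixed tagging: VERB DET CONJ VERB NOUN VERB VERB VERB NOUN ADJ.
Checking each rule: R1 ✓, R2 ✗, R3 ✓, R4 ✓.
Only rule 2 fails.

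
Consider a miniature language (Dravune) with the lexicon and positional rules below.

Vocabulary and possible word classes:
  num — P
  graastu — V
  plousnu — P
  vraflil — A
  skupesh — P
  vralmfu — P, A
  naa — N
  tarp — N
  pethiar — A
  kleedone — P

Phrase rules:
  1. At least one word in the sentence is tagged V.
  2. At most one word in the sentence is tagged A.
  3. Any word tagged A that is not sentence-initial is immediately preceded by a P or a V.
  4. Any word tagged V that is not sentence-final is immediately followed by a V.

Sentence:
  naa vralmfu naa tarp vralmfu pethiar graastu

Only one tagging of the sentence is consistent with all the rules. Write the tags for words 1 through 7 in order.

Candidates per position — 1:naa {N}; 2:vralmfu {P,A}; 3:naa {N}; 4:tarp {N}; 5:vralmfu {P,A}; 6:pethiar {A}; 7:graastu {V}.
Word 2 cannot be A — rule 2 would then fail for every completion. It is P.
Word 5 cannot be A — rule 2 would then fail for every completion. It is P.
The unique satisfying tagging is: N P N N P A V.
Verifying each rule — rule 1 satisfied; rule 2 satisfied; rule 3 satisfied; rule 4 satisfied.

N P N N P A V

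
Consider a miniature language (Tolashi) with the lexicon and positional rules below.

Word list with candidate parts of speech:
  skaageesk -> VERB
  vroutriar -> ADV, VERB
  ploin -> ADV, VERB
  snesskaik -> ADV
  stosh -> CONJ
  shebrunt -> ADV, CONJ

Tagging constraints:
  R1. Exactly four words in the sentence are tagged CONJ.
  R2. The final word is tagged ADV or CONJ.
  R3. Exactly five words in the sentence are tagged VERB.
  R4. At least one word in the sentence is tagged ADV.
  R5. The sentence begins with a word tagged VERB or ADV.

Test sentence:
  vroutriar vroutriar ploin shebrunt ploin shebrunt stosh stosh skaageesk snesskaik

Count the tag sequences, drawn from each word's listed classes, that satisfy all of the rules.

1

Candidates per position — 1:vroutriar {ADV,VERB}; 2:vroutriar {ADV,VERB}; 3:ploin {ADV,VERB}; 4:shebrunt {ADV,CONJ}; 5:ploin {ADV,VERB}; 6:shebrunt {ADV,CONJ}; 7:stosh {CONJ}; 8:stosh {CONJ}; 9:skaageesk {VERB}; 10:snesskaik {ADV}.
There are 64 candidate sequences in total.
The sequences that satisfy every rule: VERB VERB VERB CONJ VERB CONJ CONJ CONJ VERB ADV.
Count = 1.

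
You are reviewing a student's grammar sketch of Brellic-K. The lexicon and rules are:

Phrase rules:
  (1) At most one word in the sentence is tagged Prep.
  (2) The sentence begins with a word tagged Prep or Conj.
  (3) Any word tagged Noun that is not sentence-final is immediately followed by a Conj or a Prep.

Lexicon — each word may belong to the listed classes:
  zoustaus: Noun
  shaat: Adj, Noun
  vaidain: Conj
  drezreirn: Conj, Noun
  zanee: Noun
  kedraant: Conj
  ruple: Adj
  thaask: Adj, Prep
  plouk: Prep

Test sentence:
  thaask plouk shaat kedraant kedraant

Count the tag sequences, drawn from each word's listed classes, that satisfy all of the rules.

0

Candidates per position — 1:thaask {Adj,Prep}; 2:plouk {Prep}; 3:shaat {Adj,Noun}; 4:kedraant {Conj}; 5:kedraant {Conj}.
There are 4 candidate sequences in total.
Every candidate sequence violates at least one rule; no consistent tagging exists.
Count = 0.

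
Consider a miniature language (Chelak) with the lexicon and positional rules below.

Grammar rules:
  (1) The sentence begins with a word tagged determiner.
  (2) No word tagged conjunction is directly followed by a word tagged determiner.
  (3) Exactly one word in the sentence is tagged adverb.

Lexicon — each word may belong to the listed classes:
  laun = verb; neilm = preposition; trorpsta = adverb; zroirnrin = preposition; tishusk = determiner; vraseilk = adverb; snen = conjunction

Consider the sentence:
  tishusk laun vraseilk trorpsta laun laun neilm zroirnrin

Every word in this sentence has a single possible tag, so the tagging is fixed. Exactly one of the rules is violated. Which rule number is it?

Fixed tagging: determiner verb adverb adverb verb verb preposition preposition.
Rule check: R1 holds, R2 holds, R3 violated.
Only rule 3 fails.

3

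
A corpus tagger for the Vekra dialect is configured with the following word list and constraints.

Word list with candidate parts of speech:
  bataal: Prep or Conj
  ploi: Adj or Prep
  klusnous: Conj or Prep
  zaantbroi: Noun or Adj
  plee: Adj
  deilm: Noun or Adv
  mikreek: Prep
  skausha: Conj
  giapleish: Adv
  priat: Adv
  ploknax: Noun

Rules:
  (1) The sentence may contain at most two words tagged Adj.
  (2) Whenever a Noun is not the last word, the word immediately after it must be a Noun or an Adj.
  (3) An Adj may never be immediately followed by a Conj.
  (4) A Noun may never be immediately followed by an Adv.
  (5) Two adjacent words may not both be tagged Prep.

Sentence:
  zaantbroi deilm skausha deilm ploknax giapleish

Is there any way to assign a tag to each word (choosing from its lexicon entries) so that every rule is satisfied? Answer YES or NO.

Candidates per position — 1:zaantbroi {Noun,Adj}; 2:deilm {Noun,Adv}; 3:skausha {Conj}; 4:deilm {Noun,Adv}; 5:ploknax {Noun}; 6:giapleish {Adv}.
Rule 2 cannot be satisfied by any choice of tags from the lexicon.
So there is no consistent tagging.

NO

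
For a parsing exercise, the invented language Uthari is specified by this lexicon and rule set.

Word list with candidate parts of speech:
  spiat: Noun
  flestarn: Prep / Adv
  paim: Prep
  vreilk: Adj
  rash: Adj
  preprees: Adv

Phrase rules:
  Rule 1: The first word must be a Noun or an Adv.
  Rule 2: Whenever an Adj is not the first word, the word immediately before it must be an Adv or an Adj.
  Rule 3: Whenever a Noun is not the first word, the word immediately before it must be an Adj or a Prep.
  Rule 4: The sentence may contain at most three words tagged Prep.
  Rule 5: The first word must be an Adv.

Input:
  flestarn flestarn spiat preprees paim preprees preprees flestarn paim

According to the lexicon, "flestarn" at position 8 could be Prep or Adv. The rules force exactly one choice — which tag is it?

Adv

Candidates per position — 1:flestarn {Prep,Adv}; 2:flestarn {Prep,Adv}; 3:spiat {Noun}; 4:preprees {Adv}; 5:paim {Prep}; 6:preprees {Adv}; 7:preprees {Adv}; 8:flestarn {Prep,Adv}; 9:paim {Prep}.
If word 1 were Prep, no tagging could satisfy rule 1; so word 1 is Adv.
If word 2 were Adv, no tagging could satisfy rule 3; so word 2 is Prep.
If word 8 were Prep, no tagging could satisfy rule 4; so word 8 is Adv.
That leaves exactly one tagging: Adv Prep Noun Adv Prep Adv Adv Adv Prep.
Rule-by-rule: rule 1 satisfied; rule 2 satisfied; rule 3 satisfied; rule 4 satisfied; rule 5 satisfied.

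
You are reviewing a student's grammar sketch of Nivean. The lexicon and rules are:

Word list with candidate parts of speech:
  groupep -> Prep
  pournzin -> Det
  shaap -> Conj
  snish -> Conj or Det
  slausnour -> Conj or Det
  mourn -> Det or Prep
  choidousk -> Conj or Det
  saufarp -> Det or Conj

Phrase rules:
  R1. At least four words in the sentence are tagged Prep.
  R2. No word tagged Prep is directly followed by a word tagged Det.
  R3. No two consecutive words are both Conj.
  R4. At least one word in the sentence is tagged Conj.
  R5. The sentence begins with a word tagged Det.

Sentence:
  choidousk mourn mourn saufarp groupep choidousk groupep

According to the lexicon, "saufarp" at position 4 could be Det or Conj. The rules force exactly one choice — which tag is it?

Conj

Candidates per position — 1:choidousk {Conj,Det}; 2:mourn {Det,Prep}; 3:mourn {Det,Prep}; 4:saufarp {Det,Conj}; 5:groupep {Prep}; 6:choidousk {Conj,Det}; 7:groupep {Prep}.
Word 1 cannot be Conj — rule 5 would then fail for every completion. It is Det.
Word 2 cannot be Det — rule 1 would then fail for every completion. It is Prep.
Word 3 cannot be Det — rule 1 would then fail for every completion. It is Prep.
Word 4 cannot be Det — rule 2 would then fail for every completion. It is Conj.
Word 6 cannot be Det — rule 2 would then fail for every completion. It is Conj.
The unique satisfying tagging is: Det Prep Prep Conj Prep Conj Prep.
Verifying each rule — rule 1 ok; rule 2 ok; rule 3 ok; rule 4 ok; rule 5 ok.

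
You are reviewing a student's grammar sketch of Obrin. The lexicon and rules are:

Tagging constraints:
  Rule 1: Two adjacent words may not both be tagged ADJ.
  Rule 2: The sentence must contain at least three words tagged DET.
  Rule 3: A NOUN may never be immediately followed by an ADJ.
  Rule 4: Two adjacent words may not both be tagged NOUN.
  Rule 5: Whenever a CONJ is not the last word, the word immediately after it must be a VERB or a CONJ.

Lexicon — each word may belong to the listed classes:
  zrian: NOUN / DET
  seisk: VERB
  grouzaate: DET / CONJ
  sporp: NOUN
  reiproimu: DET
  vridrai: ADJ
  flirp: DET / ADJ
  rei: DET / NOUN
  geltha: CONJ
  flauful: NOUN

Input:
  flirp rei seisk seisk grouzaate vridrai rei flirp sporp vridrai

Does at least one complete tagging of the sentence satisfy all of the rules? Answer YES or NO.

NO

Candidates per position — 1:flirp {DET,ADJ}; 2:rei {DET,NOUN}; 3:seisk {VERB}; 4:seisk {VERB}; 5:grouzaate {DET,CONJ}; 6:vridrai {ADJ}; 7:rei {DET,NOUN}; 8:flirp {DET,ADJ}; 9:sporp {NOUN}; 10:vridrai {ADJ}.
Rule 3 cannot be satisfied by any choice of tags from the lexicon.
So there is no consistent tagging.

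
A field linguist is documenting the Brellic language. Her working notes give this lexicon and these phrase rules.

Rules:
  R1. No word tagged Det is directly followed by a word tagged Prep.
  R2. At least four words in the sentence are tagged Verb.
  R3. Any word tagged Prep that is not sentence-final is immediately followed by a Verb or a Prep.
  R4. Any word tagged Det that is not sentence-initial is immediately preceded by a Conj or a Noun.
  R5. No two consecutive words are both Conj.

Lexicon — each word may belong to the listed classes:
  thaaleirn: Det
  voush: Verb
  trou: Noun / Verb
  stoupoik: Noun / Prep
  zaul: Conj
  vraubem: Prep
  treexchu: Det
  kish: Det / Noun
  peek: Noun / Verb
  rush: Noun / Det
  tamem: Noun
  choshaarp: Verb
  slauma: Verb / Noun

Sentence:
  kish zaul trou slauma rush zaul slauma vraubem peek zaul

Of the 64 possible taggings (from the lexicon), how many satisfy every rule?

Candidates per position — 1:kish {Det,Noun}; 2:zaul {Conj}; 3:trou {Noun,Verb}; 4:slauma {Verb,Noun}; 5:rush {Noun,Det}; 6:zaul {Conj}; 7:slauma {Verb,Noun}; 8:vraubem {Prep}; 9:peek {Noun,Verb}; 10:zaul {Conj}.
There are 64 candidate sequences in total.
The sequences that satisfy every rule: Det Conj Verb Verb Noun Conj Verb Prep Verb Conj; Noun Conj Verb Verb Noun Conj Verb Prep Verb Conj.
Count = 2.

2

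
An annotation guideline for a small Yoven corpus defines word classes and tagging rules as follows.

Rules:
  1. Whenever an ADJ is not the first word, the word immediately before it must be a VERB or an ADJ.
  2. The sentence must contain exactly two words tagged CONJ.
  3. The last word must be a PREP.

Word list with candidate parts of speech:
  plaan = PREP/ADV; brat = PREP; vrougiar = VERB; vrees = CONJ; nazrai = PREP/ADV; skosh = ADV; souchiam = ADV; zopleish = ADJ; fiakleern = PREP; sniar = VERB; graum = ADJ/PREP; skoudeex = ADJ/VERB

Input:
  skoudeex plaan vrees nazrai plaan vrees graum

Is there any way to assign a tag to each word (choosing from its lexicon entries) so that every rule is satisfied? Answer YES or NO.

YES

Candidates per position — 1:skoudeex {ADJ,VERB}; 2:plaan {PREP,ADV}; 3:vrees {CONJ}; 4:nazrai {PREP,ADV}; 5:plaan {PREP,ADV}; 6:vrees {CONJ}; 7:graum {ADJ,PREP}.
One satisfying assignment: ADJ ADV CONJ ADV PREP CONJ PREP.
Verifying each rule — rule 1 holds; rule 2 holds; rule 3 holds.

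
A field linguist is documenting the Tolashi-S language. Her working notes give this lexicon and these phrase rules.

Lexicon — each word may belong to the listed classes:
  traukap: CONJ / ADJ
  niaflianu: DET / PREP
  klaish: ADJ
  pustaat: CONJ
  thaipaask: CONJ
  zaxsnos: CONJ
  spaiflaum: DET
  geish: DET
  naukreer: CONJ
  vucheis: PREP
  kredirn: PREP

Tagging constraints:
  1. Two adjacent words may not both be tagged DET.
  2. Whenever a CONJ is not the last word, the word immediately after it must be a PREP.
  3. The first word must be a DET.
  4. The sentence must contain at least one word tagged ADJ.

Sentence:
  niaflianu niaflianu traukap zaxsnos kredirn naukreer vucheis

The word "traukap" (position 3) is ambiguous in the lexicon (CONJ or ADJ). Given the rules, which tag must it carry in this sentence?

ADJ

Candidates per position — 1:niaflianu {DET,PREP}; 2:niaflianu {DET,PREP}; 3:traukap {CONJ,ADJ}; 4:zaxsnos {CONJ}; 5:kredirn {PREP}; 6:naukreer {CONJ}; 7:vucheis {PREP}.
Position 1: tagging it PREP would leave rule 3 unsatisfiable, so it must be DET.
Position 2: tagging it DET would leave rule 1 unsatisfiable, so it must be PREP.
Position 3: tagging it CONJ would leave rule 2 unsatisfiable, so it must be ADJ.
The unique satisfying tagging is: DET PREP ADJ CONJ PREP CONJ PREP.
Verifying each rule — rule 1 holds; rule 2 holds; rule 3 holds; rule 4 holds.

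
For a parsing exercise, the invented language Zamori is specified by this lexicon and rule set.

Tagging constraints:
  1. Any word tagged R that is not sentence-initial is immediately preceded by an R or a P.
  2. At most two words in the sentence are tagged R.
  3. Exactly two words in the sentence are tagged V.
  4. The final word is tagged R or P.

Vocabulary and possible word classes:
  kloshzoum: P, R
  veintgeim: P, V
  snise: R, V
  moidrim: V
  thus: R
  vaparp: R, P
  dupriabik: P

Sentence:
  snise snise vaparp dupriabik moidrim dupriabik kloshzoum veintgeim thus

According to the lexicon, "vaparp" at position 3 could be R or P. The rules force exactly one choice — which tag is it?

Candidates per position — 1:snise {R,V}; 2:snise {R,V}; 3:vaparp {R,P}; 4:dupriabik {P}; 5:moidrim {V}; 6:dupriabik {P}; 7:kloshzoum {P,R}; 8:veintgeim {P,V}; 9:thus {R}.
Word 8 cannot be V — rule 1 would then fail for every completion. It is P.
Position 3: the remaining choice is settled jointly with positions 1, 2, 7 — only P at position 3 is part of a tagging that satisfies every rule.
The unique satisfying tagging is: R V P P V P P P R.
Check: rule 1 ok; rule 2 ok; rule 3 ok; rule 4 ok.

P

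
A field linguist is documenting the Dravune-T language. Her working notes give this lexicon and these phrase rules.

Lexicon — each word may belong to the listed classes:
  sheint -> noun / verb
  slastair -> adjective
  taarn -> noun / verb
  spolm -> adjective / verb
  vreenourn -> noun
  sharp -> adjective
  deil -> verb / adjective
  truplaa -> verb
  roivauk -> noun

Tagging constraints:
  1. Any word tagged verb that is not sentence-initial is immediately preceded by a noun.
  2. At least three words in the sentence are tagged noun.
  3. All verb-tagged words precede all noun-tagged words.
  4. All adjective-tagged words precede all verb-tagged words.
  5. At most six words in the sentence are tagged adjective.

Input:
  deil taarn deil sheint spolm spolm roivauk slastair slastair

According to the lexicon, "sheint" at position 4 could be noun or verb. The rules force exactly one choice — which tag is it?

Candidates per position — 1:deil {verb,adjective}; 2:taarn {noun,verb}; 3:deil {verb,adjective}; 4:sheint {noun,verb}; 5:spolm {adjective,verb}; 6:spolm {adjective,verb}; 7:roivauk {noun}; 8:slastair {adjective}; 9:slastair {adjective}.
Position 1: verb is ruled out by rule 4; that leaves adjective.
Position 2: verb is ruled out by rule 1; that leaves noun.
Position 3: verb is ruled out by rule 3; that leaves adjective.
Position 4: verb is ruled out by rule 1; that leaves noun.
Position 5: verb is ruled out by rule 3; that leaves adjective.
Position 6: verb is ruled out by rule 1; that leaves adjective.
The only consistent sequence is: adjective noun adjective noun adjective adjective noun adjective adjective.
Rule-by-rule: rule 1 holds; rule 2 holds; rule 3 holds; rule 4 holds; rule 5 holds.

noun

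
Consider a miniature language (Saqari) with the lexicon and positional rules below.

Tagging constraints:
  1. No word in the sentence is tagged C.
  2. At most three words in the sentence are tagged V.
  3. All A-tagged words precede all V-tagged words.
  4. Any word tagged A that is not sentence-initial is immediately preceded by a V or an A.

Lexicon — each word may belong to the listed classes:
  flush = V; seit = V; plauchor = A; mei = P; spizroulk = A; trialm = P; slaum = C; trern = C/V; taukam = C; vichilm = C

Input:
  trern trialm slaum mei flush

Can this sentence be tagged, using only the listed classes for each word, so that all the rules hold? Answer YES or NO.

NO

Candidates per position — 1:trern {C,V}; 2:trialm {P}; 3:slaum {C}; 4:mei {P}; 5:flush {V}.
Rule 1 cannot be satisfied by any choice of tags from the lexicon.
So there is no consistent tagging.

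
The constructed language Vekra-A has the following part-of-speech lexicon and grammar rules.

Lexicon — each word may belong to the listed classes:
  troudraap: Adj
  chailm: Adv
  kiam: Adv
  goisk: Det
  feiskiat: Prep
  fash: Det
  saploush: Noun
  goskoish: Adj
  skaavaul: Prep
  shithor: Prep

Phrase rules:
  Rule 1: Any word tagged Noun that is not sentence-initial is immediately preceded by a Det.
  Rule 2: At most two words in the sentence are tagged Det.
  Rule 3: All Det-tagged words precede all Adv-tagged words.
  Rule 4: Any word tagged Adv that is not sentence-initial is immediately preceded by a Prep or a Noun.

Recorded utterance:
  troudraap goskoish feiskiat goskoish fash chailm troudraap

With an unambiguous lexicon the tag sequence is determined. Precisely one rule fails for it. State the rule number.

Fixed tagging: Adj Adj Prep Adj Det Adv Adj.
Rule check: R1 holds, R2 holds, R3 holds, R4 violated.
Only rule 4 fails.

4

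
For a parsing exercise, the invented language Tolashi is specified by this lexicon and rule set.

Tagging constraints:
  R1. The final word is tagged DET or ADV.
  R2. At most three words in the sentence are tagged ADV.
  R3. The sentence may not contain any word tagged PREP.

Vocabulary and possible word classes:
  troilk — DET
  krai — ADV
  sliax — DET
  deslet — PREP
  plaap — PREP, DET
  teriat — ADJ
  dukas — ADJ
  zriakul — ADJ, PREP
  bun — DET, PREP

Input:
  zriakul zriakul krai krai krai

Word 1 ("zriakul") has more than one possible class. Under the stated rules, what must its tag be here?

ADJ

Candidates per position — 1:zriakul {ADJ,PREP}; 2:zriakul {ADJ,PREP}; 3:krai {ADV}; 4:krai {ADV}; 5:krai {ADV}.
At position 1, choosing PREP makes rule 3 impossible to satisfy; hence ADJ.
At position 2, choosing PREP makes rule 3 impossible to satisfy; hence ADJ.
That leaves exactly one tagging: ADJ ADJ ADV ADV ADV.
Check: rule 1 ✓; rule 2 ✓; rule 3 ✓.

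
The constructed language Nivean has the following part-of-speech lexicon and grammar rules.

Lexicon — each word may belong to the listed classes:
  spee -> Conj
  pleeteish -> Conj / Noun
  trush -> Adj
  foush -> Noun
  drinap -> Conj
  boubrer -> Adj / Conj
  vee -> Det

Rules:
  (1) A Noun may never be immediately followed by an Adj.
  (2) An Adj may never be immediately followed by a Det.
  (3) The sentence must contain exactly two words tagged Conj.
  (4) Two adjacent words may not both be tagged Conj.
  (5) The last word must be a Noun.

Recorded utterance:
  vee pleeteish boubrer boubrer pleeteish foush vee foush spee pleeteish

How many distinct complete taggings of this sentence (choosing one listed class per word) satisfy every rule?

2

Candidates per position — 1:vee {Det}; 2:pleeteish {Conj,Noun}; 3:boubrer {Adj,Conj}; 4:boubrer {Adj,Conj}; 5:pleeteish {Conj,Noun}; 6:foush {Noun}; 7:vee {Det}; 8:foush {Noun}; 9:spee {Conj}; 10:pleeteish {Conj,Noun}.
There are 32 candidate sequences in total.
The sequences that satisfy every rule: Det Conj Adj Adj Noun Noun Det Noun Conj Noun; Det Noun Conj Adj Noun Noun Det Noun Conj Noun.
Count = 2.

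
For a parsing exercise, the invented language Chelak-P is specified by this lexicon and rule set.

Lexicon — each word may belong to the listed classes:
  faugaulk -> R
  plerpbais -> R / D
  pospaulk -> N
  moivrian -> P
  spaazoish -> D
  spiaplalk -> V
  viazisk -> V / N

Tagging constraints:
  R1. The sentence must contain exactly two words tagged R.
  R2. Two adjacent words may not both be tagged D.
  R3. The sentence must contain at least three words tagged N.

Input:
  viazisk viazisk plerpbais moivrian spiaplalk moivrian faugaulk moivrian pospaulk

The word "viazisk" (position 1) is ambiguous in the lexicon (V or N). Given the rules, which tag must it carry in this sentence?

N

Candidates per position — 1:viazisk {V,N}; 2:viazisk {V,N}; 3:plerpbais {R,D}; 4:moivrian {P}; 5:spiaplalk {V}; 6:moivrian {P}; 7:faugaulk {R}; 8:moivrian {P}; 9:pospaulk {N}.
Position 1: tagging it V would leave rule 3 unsatisfiable, so it must be N.
Position 2: tagging it V would leave rule 3 unsatisfiable, so it must be N.
Position 3: tagging it D would leave rule 1 unsatisfiable, so it must be R.
So the tagging must be: N N R P V P R P N.
Rule-by-rule: rule 1 ✓; rule 2 ✓; rule 3 ✓.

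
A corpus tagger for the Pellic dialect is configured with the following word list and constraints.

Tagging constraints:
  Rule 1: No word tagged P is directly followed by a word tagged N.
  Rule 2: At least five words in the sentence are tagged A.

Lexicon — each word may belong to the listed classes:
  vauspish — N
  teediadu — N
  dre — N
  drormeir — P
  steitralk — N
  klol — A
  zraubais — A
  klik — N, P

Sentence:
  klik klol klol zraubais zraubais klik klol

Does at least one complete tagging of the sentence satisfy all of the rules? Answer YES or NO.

Candidates per position — 1:klik {N,P}; 2:klol {A}; 3:klol {A}; 4:zraubais {A}; 5:zraubais {A}; 6:klik {N,P}; 7:klol {A}.
One satisfying assignment: P A A A A P A.
Rule-by-rule: rule 1 ok; rule 2 ok.

YES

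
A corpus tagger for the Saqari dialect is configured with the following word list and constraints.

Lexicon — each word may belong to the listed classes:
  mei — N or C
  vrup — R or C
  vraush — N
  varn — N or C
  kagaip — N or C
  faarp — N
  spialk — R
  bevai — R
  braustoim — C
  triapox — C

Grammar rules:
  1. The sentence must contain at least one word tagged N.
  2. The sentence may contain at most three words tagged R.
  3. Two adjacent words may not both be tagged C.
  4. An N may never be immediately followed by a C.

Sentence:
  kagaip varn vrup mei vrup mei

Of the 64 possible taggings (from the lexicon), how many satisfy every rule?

Candidates per position — 1:kagaip {N,C}; 2:varn {N,C}; 3:vrup {R,C}; 4:mei {N,C}; 5:vrup {R,C}; 6:mei {N,C}.
There are 64 candidate sequences in total.
Checking each against the rules leaves 8 sequences.
Count = 8.

8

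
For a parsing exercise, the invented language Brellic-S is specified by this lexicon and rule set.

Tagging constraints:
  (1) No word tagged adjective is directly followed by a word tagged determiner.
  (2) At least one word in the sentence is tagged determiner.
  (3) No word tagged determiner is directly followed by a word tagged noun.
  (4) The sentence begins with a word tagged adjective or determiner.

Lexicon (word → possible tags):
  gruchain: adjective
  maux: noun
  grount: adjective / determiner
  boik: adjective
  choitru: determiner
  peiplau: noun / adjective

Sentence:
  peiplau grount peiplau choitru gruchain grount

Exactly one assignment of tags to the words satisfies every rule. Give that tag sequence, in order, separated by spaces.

Candidates per position — 1:peiplau {noun,adjective}; 2:grount {adjective,determiner}; 3:peiplau {noun,adjective}; 4:choitru {determiner}; 5:gruchain {adjective}; 6:grount {adjective,determiner}.
Position 1: tagging it noun would leave rule 4 unsatisfiable, so it must be adjective.
Position 2: tagging it determiner would leave rule 1 unsatisfiable, so it must be adjective.
Position 3: tagging it adjective would leave rule 1 unsatisfiable, so it must be noun.
Position 6: tagging it determiner would leave rule 1 unsatisfiable, so it must be adjective.
The only consistent sequence is: adjective adjective noun determiner adjective adjective.
Check: rule 1 ok; rule 2 ok; rule 3 ok; rule 4 ok.

adjective adjective noun determiner adjective adjective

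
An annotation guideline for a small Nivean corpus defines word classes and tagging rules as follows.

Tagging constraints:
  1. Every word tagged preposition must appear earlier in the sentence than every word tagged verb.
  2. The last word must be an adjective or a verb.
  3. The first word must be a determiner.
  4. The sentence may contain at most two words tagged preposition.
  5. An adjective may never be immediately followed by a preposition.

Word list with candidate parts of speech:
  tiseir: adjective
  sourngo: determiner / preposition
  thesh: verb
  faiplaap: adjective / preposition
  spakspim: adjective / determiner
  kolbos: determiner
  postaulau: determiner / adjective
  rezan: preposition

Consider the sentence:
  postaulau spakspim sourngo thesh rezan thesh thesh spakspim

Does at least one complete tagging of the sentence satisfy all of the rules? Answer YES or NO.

Candidates per position — 1:postaulau {determiner,adjective}; 2:spakspim {adjective,determiner}; 3:sourngo {determiner,preposition}; 4:thesh {verb}; 5:rezan {preposition}; 6:thesh {verb}; 7:thesh {verb}; 8:spakspim {adjective,determiner}.
Rule 1 cannot be satisfied by any choice of tags from the lexicon.
So there is no consistent tagging.

NO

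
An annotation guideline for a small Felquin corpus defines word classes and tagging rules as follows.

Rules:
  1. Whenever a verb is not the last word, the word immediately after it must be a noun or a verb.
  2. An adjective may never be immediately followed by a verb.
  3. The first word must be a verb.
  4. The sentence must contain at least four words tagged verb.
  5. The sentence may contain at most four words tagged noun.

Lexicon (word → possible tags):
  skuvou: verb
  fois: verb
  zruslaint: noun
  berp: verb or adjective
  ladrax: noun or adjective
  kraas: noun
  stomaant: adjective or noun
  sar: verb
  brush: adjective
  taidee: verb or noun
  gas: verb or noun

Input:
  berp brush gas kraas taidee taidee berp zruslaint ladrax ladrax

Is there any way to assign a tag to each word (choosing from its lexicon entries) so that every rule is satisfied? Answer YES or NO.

Candidates per position — 1:berp {verb,adjective}; 2:brush {adjective}; 3:gas {verb,noun}; 4:kraas {noun}; 5:taidee {verb,noun}; 6:taidee {verb,noun}; 7:berp {verb,adjective}; 8:zruslaint {noun}; 9:ladrax {noun,adjective}; 10:ladrax {noun,adjective}.
Every candidate sequence violates at least one rule; no consistent tagging exists.

NO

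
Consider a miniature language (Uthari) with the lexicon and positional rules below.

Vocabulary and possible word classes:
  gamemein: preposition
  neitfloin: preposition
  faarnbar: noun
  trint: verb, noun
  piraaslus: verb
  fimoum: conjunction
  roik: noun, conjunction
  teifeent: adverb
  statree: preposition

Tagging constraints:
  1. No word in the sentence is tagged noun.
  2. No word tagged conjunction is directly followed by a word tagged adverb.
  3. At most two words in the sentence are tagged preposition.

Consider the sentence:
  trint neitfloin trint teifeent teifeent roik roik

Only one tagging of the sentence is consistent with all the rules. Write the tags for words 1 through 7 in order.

verb preposition verb adverb adverb conjunction conjunction

Candidates per position — 1:trint {verb,noun}; 2:neitfloin {preposition}; 3:trint {verb,noun}; 4:teifeent {adverb}; 5:teifeent {adverb}; 6:roik {noun,conjunction}; 7:roik {noun,conjunction}.
Position 1: noun is ruled out by rule 1; that leaves verb.
Position 3: noun is ruled out by rule 1; that leaves verb.
Position 6: noun is ruled out by rule 1; that leaves conjunction.
Position 7: noun is ruled out by rule 1; that leaves conjunction.
So the tagging must be: verb preposition verb adverb adverb conjunction conjunction.
Rule-by-rule: rule 1 holds; rule 2 holds; rule 3 holds.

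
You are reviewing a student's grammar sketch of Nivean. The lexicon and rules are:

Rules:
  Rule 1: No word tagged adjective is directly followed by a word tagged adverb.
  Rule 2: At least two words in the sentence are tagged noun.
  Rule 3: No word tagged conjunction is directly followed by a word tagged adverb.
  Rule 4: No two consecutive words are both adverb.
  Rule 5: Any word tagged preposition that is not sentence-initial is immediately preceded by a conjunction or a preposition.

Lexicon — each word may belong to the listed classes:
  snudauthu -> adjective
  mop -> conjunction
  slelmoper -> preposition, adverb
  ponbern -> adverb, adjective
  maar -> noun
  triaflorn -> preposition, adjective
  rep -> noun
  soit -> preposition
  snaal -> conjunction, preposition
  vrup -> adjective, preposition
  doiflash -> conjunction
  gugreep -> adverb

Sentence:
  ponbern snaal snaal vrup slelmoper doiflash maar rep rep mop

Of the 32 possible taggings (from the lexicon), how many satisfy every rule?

Candidates per position — 1:ponbern {adverb,adjective}; 2:snaal {conjunction,preposition}; 3:snaal {conjunction,preposition}; 4:vrup {adjective,preposition}; 5:slelmoper {preposition,adverb}; 6:doiflash {conjunction}; 7:maar {noun}; 8:rep {noun}; 9:rep {noun}; 10:mop {conjunction}.
There are 32 candidate sequences in total.
Checking each against the rules leaves 8 sequences.
Count = 8.

8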